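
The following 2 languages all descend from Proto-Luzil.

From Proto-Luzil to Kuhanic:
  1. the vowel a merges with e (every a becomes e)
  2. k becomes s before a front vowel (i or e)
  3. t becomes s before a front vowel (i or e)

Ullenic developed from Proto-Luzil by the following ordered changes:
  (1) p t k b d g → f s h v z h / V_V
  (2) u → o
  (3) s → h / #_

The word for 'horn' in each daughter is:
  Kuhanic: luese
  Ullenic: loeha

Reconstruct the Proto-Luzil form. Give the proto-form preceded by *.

*lueka

Position 4: Kuhanic has s, Ullenic has h. Taking the neighbouring segments as reconstructed: Kuhanic s could go back to *t or *k or *s; Ullenic h could go back to *k or *g or *h — the one source consistent with every daughter is *k.
Position 5: Kuhanic has e, Ullenic has a. Ullenic preserves a here (none of its changes turn any other segment into a), so the proto-segment is *a.
This points to *lueka. Verify forward in each daughter:
Kuhanic: start from *lueka.
  rule 1 (vowel merger): lueka → lueke
  rule 2 (palatalisation): lueke → luese
  rule 3: no change — luese
  ⇒ Kuhanic luese
Ullenic: start from *lueka.
  rule 1 (intervocalic lenition): lueka → lueha
  rule 2 (vowel merger): lueha → loeha
  rule 3: no change — loeha
  ⇒ Ullenic loeha
No other proto-form is consistent with every reflex, so the reconstruction is *lueka.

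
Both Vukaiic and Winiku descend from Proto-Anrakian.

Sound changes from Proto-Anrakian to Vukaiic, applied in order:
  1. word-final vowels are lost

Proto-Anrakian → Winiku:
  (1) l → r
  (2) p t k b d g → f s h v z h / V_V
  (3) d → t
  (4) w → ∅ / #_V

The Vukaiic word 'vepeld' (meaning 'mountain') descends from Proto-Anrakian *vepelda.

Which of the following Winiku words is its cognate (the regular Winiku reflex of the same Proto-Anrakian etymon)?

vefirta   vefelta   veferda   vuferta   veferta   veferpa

Winiku: start from *vepelda.
  rule 1 (unconditioned shift): vepelda → veperda
  rule 2 (intervocalic lenition): veperda → veferda
  rule 3 (unconditioned shift): veferda → veferta
  rule 4: no change — veferta
  ⇒ Winiku veferta
Only 'veferta' matches the regular Winiku development of *vepelda.

veferta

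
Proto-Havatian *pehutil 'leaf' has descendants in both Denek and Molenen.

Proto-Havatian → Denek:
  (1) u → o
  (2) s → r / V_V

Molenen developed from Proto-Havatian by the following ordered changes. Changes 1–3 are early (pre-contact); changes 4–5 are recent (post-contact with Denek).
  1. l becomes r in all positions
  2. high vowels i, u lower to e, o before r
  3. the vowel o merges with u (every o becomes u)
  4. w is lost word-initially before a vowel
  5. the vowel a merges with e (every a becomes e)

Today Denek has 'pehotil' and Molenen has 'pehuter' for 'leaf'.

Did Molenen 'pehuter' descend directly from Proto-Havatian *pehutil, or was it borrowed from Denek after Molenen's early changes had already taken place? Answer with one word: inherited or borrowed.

If inherited, *pehutil would pass through all of Molenen's changes:
Molenen: *pehutil > pehutir > pehuter  (by unconditioned shift, pre-rhotic lowering)
If borrowed from Denek 'pehotil' after the early changes, it would undergo only the recent ones:
  rule 4 (glide loss): no change (pehotil)
  rule 5 (vowel merger): no change (pehotil)
  ⇒ as a loan: pehotil
Molenen 'pehuter' matches the inherited outcome exactly, so it is an inherited cognate, not a loan.

inherited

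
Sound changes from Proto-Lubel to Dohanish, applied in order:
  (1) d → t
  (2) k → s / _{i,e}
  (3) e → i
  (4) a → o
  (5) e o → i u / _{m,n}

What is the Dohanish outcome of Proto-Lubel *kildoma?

siltumo

Dohanish: *kildoma
  kildoma → kiltoma   [unconditioned shift]
  kiltoma → siltoma   [palatalisation]
  siltoma (rule 3 does not apply)
  siltoma → siltomo   [vowel merger]
  siltomo → siltumo   [pre-nasal raising]
  giving Dohanish siltumo.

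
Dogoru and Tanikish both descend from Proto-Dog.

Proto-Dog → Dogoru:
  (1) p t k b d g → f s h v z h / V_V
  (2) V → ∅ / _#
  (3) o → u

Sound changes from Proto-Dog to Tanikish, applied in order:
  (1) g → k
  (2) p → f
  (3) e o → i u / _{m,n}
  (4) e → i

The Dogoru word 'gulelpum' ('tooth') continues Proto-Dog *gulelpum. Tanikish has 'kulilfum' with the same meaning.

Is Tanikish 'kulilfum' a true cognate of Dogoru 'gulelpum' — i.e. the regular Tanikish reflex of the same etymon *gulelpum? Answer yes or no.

Derive the expected Tanikish reflex of *gulelpum:
Tanikish: start from *gulelpum.
  rule 1 (unconditioned shift): gulelpum → kulelpum
  rule 2 (unconditioned shift): kulelpum → kulelfum
  rule 3: no change — kulelfum
  rule 4 (vowel merger): kulelfum → kulilfum
  ⇒ Tanikish kulilfum
Tanikish 'kulilfum' matches the regular reflex exactly, so the pair is cognate.

yes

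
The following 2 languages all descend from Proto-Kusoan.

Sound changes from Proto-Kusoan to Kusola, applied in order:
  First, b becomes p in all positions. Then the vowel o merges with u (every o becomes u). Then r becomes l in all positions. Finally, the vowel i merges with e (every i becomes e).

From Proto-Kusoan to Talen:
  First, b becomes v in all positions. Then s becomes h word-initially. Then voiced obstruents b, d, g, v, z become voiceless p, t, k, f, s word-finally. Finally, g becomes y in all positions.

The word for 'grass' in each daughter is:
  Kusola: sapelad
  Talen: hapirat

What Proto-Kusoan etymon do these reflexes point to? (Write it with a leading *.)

Position 7: Kusola has d, Talen has t. Kusola preserves d here (none of its changes turn any other segment into d), so the proto-segment is *d.
Position 4: Kusola has e, Talen has i. Talen preserves i here (none of its changes turn any other segment into i), so the proto-segment is *i.
Position 1: Kusola has s, Talen has h. Kusola preserves s here (none of its changes turn any other segment into s), so the proto-segment is *s.
Continuing position by position gives *sapirad; check it forward:
Kusola: *sapirad > sapilad > sapelad  (by unconditioned shift, vowel merger)
Talen: *sapirad > hapirad > hapirat  (by debuccalisation, final devoicing)
No other proto-form is consistent with every reflex, so the reconstruction is *sapirad.

*sapirad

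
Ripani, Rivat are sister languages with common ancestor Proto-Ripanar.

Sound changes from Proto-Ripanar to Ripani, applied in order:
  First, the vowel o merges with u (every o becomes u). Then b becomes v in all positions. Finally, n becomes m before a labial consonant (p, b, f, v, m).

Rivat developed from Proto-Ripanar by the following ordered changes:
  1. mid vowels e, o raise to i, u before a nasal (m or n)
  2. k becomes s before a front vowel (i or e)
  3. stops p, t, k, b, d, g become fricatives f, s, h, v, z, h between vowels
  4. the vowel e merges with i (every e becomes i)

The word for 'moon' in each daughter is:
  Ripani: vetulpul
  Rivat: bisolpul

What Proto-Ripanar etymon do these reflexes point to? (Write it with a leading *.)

Position 2: Ripani has e, Rivat has i. Ripani preserves e here (none of its changes turn any other segment into e), so the proto-segment is *e.
Position 1: Ripani has v, Rivat has b. Rivat preserves b here (none of its changes turn any other segment into b), so the proto-segment is *b.
Position 4: Ripani has u, Rivat has o. Rivat preserves o here (none of its changes turn any other segment into o), so the proto-segment is *o.
Verify the candidate proto-form against each daughter:
Ripani: start from *betolpul.
  rule 1 (vowel merger): betolpul → betulpul
  rule 2 (unconditioned shift): betulpul → vetulpul
  rule 3: no change — vetulpul
  ⇒ Ripani vetulpul
Rivat: *betolpul > besolpul > bisolpul  (by intervocalic lenition, vowel merger)
No other proto-form is consistent with every reflex, so the reconstruction is *betolpul.

*betolpul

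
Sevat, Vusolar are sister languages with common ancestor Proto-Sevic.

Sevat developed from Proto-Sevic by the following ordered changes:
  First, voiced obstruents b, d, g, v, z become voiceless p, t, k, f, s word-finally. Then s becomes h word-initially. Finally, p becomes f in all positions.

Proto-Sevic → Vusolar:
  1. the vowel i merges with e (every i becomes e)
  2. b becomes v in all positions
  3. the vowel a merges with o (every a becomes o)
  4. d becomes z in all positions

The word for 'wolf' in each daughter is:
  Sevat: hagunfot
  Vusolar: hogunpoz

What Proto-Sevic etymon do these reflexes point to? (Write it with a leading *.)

Position 8: Sevat has t, Vusolar has z. Taking the neighbouring segments as reconstructed: Sevat t could go back to *t or *d; Vusolar z could go back to *d or *z — the one source consistent with every daughter is *d.
Position 2: Sevat has a, Vusolar has o. Sevat preserves a here (none of its changes turn any other segment into a), so the proto-segment is *a.
Continuing position by position gives *hagunpod; check it forward:
Sevat: *hagunpod > hagunpot > hagunfot  (by final devoicing, unconditioned shift)
Vusolar: *hagunpod
  hagunpod (rule 1 does not apply)
  hagunpod (rule 2 does not apply)
  hagunpod → hogunpod   [vowel merger]
  hogunpod → hogunpoz   [unconditioned shift]
  giving Vusolar hogunpoz.
Only *hagunpod yields all of Sevat hagunfot, Vusolar hogunpoz.

*hagunpod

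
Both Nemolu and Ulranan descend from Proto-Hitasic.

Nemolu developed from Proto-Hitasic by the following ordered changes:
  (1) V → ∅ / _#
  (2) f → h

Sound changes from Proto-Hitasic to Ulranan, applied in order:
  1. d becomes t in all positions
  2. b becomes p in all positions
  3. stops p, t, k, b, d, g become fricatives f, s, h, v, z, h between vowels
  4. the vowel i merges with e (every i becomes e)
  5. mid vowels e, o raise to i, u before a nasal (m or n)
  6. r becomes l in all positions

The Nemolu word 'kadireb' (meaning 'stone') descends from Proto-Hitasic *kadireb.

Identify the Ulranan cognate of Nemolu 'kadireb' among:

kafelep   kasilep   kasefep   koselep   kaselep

Ulranan: *kadireb
  kadireb → katireb   [unconditioned shift]
  katireb → katirep   [unconditioned shift]
  katirep → kasirep   [intervocalic lenition]
  kasirep → kaserep   [vowel merger]
  kaserep (rule 5 does not apply)
  kaserep → kaselep   [unconditioned shift]
  giving Ulranan kaselep.
Among the options, 'kaselep' alone shows every Ulranan change applied in order.

kaselep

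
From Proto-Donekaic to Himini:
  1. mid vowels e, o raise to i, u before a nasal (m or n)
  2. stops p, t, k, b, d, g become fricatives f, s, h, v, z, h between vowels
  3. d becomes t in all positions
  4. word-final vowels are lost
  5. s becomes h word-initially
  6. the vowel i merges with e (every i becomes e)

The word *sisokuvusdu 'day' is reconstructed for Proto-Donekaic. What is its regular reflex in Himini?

hesohuvust

Himini: *sisokuvusdu
  sisokuvusdu (rule 1 does not apply)
  sisokuvusdu → sisohuvusdu   [intervocalic lenition]
  sisohuvusdu → sisohuvustu   [unconditioned shift]
  sisohuvustu → sisohuvust   [apocope]
  sisohuvust → hisohuvust   [debuccalisation]
  hisohuvust → hesohuvust   [vowel merger]
  giving Himini hesohuvust.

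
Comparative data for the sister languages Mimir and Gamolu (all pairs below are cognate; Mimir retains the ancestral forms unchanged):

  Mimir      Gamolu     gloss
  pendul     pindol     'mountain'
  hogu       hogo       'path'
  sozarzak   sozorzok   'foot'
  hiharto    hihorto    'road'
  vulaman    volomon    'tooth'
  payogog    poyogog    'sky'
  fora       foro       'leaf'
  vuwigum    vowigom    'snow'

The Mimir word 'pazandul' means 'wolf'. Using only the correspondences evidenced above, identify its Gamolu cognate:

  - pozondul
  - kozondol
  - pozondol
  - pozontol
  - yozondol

sozarzak ~ sozorzok, payogog ~ poyogog — Mimir a corresponds to Gamolu o after a consonant, before a consonant other than r, m, n, p, b, f, v.
vulaman ~ volomon — Mimir a corresponds to Gamolu o after a consonant, before a nasal.
pendul ~ pindol, vulaman ~ volomon — Mimir u corresponds to Gamolu o after a consonant, before a consonant other than r, m, n, p, b, f, v.
Applying these to Mimir 'pazandul':
  pazandul → pozandul   (a→o after a consonant, before a consonant other than r, m, n, p, b, f, v)
  pozandul → pozondul   (a→o after a consonant, before a nasal)
  pozondul → pozondol   (u→o after a consonant, before a consonant other than r, m, n, p, b, f, v)
So the Gamolu cognate is 'pozondol'.

pozondol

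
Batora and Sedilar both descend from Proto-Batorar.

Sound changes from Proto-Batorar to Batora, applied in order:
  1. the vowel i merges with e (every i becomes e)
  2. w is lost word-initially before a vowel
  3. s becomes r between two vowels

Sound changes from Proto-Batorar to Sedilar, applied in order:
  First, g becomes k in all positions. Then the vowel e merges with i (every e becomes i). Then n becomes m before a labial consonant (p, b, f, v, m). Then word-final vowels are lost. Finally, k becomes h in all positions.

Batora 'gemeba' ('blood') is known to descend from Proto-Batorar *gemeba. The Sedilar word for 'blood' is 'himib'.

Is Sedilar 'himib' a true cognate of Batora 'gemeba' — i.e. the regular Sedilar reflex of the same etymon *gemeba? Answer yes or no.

Derive the expected Sedilar reflex of *gemeba:
Sedilar: start from *gemeba.
  rule 1 (unconditioned shift): gemeba → kemeba
  rule 2 (vowel merger): kemeba → kimiba
  rule 3: no change — kimiba
  rule 4 (apocope): kimiba → kimib
  rule 5 (unconditioned shift): kimib → himib
  ⇒ Sedilar himib
Sedilar 'himib' matches the regular reflex exactly, so the pair is cognate.

yes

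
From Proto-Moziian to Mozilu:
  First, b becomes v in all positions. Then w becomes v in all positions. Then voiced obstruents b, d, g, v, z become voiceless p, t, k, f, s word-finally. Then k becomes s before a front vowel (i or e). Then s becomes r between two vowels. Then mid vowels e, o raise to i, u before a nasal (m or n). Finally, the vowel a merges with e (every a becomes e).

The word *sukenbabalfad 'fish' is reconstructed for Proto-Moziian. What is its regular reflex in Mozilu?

Mozilu: *sukenbabalfad > sukenvavalfad > sukenvavalfat > susenvavalfat > surenvavalfat > surinvavalfat > surinvevelfet  (by unconditioned shift, final devoicing, palatalisation, rhotacism, pre-nasal raising, vowel merger)

surinvevelfet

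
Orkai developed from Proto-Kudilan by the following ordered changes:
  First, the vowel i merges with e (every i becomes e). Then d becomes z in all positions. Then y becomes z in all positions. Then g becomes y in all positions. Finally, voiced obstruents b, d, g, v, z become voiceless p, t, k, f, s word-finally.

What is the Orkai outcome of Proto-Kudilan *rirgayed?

reryazes

Orkai: start from *rirgayed.
  rule 1 (vowel merger): rirgayed → rergayed
  rule 2 (unconditioned shift): rergayed → rergayez
  rule 3 (unconditioned shift): rergayez → rergazez
  rule 4 (unconditioned shift): rergazez → reryazez
  rule 5 (final devoicing): reryazez → reryazes
  ⇒ Orkai reryazes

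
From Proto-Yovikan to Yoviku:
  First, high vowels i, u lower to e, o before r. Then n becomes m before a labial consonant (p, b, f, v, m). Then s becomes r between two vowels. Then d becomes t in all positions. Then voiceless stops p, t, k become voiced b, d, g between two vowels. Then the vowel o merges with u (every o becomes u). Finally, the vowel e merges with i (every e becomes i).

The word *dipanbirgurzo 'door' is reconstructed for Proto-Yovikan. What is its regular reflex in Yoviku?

tibambirgurzu

Yoviku: *dipanbirgurzo > dipanbergorzo > dipambergorzo > tipambergorzo > tibambergorzo > tibambergurzu > tibambirgurzu  (by pre-rhotic lowering, nasal place assimilation, unconditioned shift, intervocalic voicing, vowel merger, vowel merger)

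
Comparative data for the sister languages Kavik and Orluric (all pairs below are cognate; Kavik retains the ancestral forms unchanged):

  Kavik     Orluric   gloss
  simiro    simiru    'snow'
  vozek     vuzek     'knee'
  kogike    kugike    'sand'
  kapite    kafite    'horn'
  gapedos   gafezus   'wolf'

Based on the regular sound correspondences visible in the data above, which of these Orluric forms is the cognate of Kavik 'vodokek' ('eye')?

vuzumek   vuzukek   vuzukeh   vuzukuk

vozek ~ vuzek, kogike ~ kugike — Kavik o corresponds to Orluric u after a consonant, before a consonant other than r, m, n, p, b, f, v.
gapedos ~ gafezus — Kavik d corresponds to Orluric z between vowels (before a back vowel).
Applying these to Kavik 'vodokek':
  vodokek → vudokek   (o→u after a consonant, before a consonant other than r, m, n, p, b, f, v)
  vudokek → vuzokek   (d→z between vowels (before a back vowel))
  vuzokek → vuzukek   (o→u after a consonant, before a consonant other than r, m, n, p, b, f, v)
So the Orluric cognate is 'vuzukek'.

vuzukek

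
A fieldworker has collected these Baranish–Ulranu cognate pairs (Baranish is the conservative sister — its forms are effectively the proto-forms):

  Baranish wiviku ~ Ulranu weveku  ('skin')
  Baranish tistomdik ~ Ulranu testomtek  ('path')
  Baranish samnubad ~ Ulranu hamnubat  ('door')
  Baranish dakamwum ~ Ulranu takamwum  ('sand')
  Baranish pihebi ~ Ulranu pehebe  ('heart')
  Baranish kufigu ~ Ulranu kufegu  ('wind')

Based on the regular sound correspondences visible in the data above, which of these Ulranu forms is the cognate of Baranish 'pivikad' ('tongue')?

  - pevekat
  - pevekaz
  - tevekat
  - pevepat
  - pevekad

wiviku ~ weveku — Baranish i corresponds to Ulranu e after a consonant, before a labial obstruent.
wiviku ~ weveku, tistomdik ~ testomtek — Baranish i corresponds to Ulranu e after a consonant, before a consonant other than r, m, n, p, b, f, v.
samnubad ~ hamnubat — Baranish d corresponds to Ulranu t word-finally.
Applying these to Baranish 'pivikad':
  pivikad → pevikad   (i→e after a consonant, before a labial obstruent)
  pevikad → pevekad   (i→e after a consonant, before a consonant other than r, m, n, p, b, f, v)
  pevekad → pevekat   (d→t word-finally)
So the Ulranu cognate is 'pevekat'.

pevekat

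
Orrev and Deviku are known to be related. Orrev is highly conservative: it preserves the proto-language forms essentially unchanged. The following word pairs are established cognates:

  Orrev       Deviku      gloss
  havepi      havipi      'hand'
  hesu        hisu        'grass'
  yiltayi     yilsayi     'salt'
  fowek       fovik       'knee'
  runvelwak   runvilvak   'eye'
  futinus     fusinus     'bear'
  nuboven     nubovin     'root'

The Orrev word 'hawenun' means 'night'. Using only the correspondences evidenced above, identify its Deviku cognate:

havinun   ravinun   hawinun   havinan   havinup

fowek ~ fovik — Orrev w corresponds to Deviku v between vowels (before a front vowel).
nuboven ~ nubovin — Orrev e corresponds to Deviku i after a consonant, before a nasal.
Applying these to Orrev 'hawenun':
  hawenun → havenun   (w→v between vowels (before a front vowel))
  havenun → havinun   (e→i after a consonant, before a nasal)
So the Deviku cognate is 'havinun'.

havinun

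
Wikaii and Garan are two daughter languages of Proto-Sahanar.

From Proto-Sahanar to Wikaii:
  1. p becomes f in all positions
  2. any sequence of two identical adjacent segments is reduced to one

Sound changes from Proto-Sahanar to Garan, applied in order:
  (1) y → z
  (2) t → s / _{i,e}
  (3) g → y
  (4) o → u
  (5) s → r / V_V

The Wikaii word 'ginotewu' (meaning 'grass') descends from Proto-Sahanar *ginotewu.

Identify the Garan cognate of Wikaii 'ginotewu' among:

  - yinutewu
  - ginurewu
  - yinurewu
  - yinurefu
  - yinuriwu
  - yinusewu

Garan: *ginotewu
  ginotewu (rule 1 does not apply)
  ginotewu → ginosewu   [palatalisation]
  ginosewu → yinosewu   [unconditioned shift]
  yinosewu → yinusewu   [vowel merger]
  yinusewu → yinurewu   [rhotacism]
  giving Garan yinurewu.
The other candidates each miss or misapply at least one Garan change.

yinurewu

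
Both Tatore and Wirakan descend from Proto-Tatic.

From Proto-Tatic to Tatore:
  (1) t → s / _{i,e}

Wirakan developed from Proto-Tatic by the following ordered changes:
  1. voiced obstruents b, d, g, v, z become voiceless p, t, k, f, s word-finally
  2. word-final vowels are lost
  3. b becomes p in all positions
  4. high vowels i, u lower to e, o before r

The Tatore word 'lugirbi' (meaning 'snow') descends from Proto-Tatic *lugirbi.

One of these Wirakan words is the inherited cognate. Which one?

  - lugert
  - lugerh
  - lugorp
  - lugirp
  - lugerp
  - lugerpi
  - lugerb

lugerp

Wirakan: start from *lugirbi.
  rule 1: no change — lugirbi
  rule 2 (apocope): lugirbi → lugirb
  rule 3 (unconditioned shift): lugirb → lugirp
  rule 4 (pre-rhotic lowering): lugirp → lugerp
  ⇒ Wirakan lugerp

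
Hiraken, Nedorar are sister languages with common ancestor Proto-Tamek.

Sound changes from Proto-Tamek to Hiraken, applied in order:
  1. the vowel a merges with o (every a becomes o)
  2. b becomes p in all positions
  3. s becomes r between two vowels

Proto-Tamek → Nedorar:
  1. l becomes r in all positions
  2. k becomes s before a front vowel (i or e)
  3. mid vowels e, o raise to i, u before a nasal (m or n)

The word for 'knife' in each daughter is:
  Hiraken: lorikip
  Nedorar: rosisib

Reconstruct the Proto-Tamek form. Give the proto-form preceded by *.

*losikib

Position 3: Hiraken has r, Nedorar has s. Taking the neighbouring segments as reconstructed: Hiraken r could go back to *s or *r; Nedorar s could go back to *k or *s — the one source consistent with every daughter is *s.
Position 1: Hiraken has l, Nedorar has r. Hiraken preserves l here (none of its changes turn any other segment into l), so the proto-segment is *l.
Position 7: Hiraken has p, Nedorar has b. Nedorar preserves b here (none of its changes turn any other segment into b), so the proto-segment is *b.
This points to *losikib. Verify forward in each daughter:
Hiraken: start from *losikib.
  rule 1: no change — losikib
  rule 2 (unconditioned shift): losikib → losikip
  rule 3 (rhotacism): losikip → lorikip
  ⇒ Hiraken lorikip
Nedorar: *losikib
  losikib → rosikib   [unconditioned shift]
  rosikib → rosisib   [palatalisation]
  rosisib (rule 3 does not apply)
  giving Nedorar rosisib.
No other proto-form is consistent with every reflex, so the reconstruction is *losikib.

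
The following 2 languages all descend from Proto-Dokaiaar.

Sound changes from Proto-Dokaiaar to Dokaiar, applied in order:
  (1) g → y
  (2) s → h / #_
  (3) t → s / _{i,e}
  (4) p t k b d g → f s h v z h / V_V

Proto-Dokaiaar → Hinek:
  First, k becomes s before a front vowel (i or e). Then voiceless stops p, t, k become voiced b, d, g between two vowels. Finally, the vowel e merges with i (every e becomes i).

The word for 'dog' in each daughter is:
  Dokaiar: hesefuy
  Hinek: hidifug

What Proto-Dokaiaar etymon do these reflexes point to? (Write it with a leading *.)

Position 4: Dokaiar has e, Hinek has i. Dokaiar preserves e here (none of its changes turn any other segment into e), so the proto-segment is *e.
Position 7: Dokaiar has y, Hinek has g. Taking the neighbouring segments as reconstructed: Dokaiar y could go back to *g or *y; Hinek g can only go back to *g — the one source consistent with every daughter is *g.
Position 2: Dokaiar has e, Hinek has i. Dokaiar preserves e here (none of its changes turn any other segment into e), so the proto-segment is *e.
Continuing position by position gives *hetefug; check it forward:
Dokaiar: *hetefug > hetefuy > hesefuy  (by unconditioned shift, palatalisation)
Hinek: *hetefug
  hetefug (rule 1 does not apply)
  hetefug → hedefug   [intervocalic voicing]
  hedefug → hidifug   [vowel merger]
  giving Hinek hidifug.
*hetefug is the unique common source.

*hetefug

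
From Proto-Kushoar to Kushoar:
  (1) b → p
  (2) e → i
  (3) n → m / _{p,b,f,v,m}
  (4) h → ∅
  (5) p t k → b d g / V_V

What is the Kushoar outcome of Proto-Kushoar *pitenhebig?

pidinibig

Kushoar: start from *pitenhebig.
  rule 1 (unconditioned shift): pitenhebig → pitenhepig
  rule 2 (vowel merger): pitenhepig → pitinhipig
  rule 3: no change — pitinhipig
  rule 4 (h-loss): pitinhipig → pitinipig
  rule 5 (intervocalic voicing): pitinipig → pidinibig
  ⇒ Kushoar pidinibig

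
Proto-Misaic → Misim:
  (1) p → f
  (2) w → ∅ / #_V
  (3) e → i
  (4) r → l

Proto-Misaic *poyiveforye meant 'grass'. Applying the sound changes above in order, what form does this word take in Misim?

foyivifolyi

Misim: *poyiveforye > foyiveforye > foyiviforyi > foyivifolyi  (by unconditioned shift, vowel merger, unconditioned shift)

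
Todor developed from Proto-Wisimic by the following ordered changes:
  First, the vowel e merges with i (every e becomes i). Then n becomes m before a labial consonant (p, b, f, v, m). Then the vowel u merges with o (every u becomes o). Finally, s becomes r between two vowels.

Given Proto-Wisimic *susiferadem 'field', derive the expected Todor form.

sorifiradim

Todor: *susiferadem
  susiferadem → susifiradim   [vowel merger]
  susifiradim (rule 2 does not apply)
  susifiradim → sosifiradim   [vowel merger]
  sosifiradim → sorifiradim   [rhotacism]
  giving Todor sorifiradim.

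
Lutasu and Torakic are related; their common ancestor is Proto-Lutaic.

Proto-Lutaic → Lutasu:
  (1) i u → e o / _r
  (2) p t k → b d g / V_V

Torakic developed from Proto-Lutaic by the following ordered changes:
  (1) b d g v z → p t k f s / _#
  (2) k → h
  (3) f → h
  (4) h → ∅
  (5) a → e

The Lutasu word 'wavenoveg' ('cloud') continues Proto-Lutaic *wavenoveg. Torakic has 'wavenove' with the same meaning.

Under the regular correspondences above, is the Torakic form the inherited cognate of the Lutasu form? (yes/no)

Derive the expected Torakic reflex of *wavenoveg:
Torakic: *wavenoveg
  wavenoveg → wavenovek   [final devoicing]
  wavenovek → wavenoveh   [unconditioned shift]
  wavenoveh (rule 3 does not apply)
  wavenoveh → wavenove   [h-loss]
  wavenove → wevenove   [vowel merger]
  giving Torakic wevenove.
The regular Torakic reflex would be 'wevenove', but the attested form is 'wavenove'. The correspondence is irregular, so they are not cognates (the Torakic form has a different source).

no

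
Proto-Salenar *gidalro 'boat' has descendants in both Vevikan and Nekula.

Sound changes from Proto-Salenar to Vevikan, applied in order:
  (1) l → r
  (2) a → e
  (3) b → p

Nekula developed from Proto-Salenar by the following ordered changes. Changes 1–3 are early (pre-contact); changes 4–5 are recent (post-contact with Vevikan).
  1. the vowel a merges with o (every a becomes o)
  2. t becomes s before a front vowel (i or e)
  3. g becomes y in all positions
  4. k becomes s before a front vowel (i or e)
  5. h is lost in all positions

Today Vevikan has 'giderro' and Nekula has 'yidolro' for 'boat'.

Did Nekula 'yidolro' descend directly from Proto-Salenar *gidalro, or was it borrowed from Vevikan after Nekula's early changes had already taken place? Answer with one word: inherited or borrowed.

inherited

If inherited, *gidalro would pass through all of Nekula's changes:
Nekula: *gidalro
  gidalro → gidolro   [vowel merger]
  gidolro (rule 2 does not apply)
  gidolro → yidolro   [unconditioned shift]
  yidolro (rule 4 does not apply)
  yidolro (rule 5 does not apply)
  giving Nekula yidolro.
If borrowed from Vevikan 'giderro' after the early changes, it would undergo only the recent ones:
  rule 4 (palatalisation): no change (giderro)
  rule 5 (h-loss): no change (giderro)
  ⇒ as a loan: giderro
Nekula 'yidolro' matches the inherited outcome exactly, so it is an inherited cognate, not a loan.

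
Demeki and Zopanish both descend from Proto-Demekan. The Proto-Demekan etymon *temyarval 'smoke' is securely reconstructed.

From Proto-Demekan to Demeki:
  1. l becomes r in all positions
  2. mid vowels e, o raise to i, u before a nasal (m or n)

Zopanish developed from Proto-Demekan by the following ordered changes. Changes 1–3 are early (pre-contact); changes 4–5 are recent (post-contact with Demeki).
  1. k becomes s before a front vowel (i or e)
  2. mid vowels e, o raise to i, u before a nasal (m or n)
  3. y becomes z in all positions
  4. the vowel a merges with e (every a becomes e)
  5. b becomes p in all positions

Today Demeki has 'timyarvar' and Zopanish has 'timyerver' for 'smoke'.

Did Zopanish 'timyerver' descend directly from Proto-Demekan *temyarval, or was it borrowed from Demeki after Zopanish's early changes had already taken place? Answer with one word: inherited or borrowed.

If inherited, *temyarval would pass through all of Zopanish's changes:
Zopanish: *temyarval > timyarval > timzarval > timzervel  (by pre-nasal raising, unconditioned shift, vowel merger)
If borrowed from Demeki 'timyarvar' after the early changes, it would undergo only the recent ones:
  rule 4 (vowel merger): timyarvar → timyerver
  rule 5 (unconditioned shift): no change (timyerver)
  ⇒ as a loan: timyerver
Zopanish 'timyerver' matches the loan outcome 'timyerver', not the inherited 'timzervel' — it skipped the early Zopanish changes, so it was borrowed from Demeki.

borrowed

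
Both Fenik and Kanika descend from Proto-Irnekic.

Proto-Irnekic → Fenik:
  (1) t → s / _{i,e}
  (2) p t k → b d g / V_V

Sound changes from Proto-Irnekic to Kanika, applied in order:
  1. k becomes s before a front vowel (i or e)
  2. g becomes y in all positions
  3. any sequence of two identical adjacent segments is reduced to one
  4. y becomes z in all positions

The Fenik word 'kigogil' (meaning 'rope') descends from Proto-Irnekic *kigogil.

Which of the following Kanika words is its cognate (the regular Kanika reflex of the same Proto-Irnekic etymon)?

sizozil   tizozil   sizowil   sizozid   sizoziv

Kanika: *kigogil > sigogil > siyoyil > sizozil  (by palatalisation, unconditioned shift, unconditioned shift)
Among the options, 'sizozil' alone shows every Kanika change applied in order.

sizozil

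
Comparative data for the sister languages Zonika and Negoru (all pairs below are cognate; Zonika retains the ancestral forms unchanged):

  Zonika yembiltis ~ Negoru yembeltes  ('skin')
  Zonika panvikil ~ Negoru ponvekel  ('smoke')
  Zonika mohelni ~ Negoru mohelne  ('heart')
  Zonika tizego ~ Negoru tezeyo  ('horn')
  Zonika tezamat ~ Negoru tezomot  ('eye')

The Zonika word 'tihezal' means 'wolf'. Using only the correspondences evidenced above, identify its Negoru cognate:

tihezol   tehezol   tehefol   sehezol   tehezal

yembiltis ~ yembeltes, panvikil ~ ponvekel — Zonika i corresponds to Negoru e after a consonant, before a consonant other than r, m, n, p, b, f, v.
tezamat ~ tezomot — Zonika a corresponds to Negoru o after a consonant, before a consonant other than r, m, n, p, b, f, v.
Applying these to Zonika 'tihezal':
  tihezal → tehezal   (i→e after a consonant, before a consonant other than r, m, n, p, b, f, v)
  tehezal → tehezol   (a→o after a consonant, before a consonant other than r, m, n, p, b, f, v)
So the Negoru cognate is 'tehezol'.

tehezol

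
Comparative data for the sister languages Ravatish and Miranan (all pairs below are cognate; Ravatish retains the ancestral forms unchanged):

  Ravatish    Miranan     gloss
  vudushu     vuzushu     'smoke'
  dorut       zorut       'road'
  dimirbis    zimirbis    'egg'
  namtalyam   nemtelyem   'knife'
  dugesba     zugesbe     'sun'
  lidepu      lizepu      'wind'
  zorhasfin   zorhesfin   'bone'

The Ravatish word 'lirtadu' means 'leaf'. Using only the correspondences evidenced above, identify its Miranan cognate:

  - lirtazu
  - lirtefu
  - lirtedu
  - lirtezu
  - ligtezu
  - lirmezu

lirtezu

namtalyam ~ nemtelyem, zorhasfin ~ zorhesfin — Ravatish a corresponds to Miranan e after a consonant, before a consonant other than r, m, n, p, b, f, v.
vudushu ~ vuzushu — Ravatish d corresponds to Miranan z between vowels (before a back vowel).
Applying these to Ravatish 'lirtadu':
  lirtadu → lirtedu   (a→e after a consonant, before a consonant other than r, m, n, p, b, f, v)
  lirtedu → lirtezu   (d→z between vowels (before a back vowel))
So the Miranan cognate is 'lirtezu'.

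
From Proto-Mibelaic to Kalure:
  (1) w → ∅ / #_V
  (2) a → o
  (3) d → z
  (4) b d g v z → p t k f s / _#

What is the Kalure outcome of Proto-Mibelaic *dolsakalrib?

Kalure: *dolsakalrib > dolsokolrib > zolsokolrib > zolsokolrip  (by vowel merger, unconditioned shift, final devoicing)

zolsokolrip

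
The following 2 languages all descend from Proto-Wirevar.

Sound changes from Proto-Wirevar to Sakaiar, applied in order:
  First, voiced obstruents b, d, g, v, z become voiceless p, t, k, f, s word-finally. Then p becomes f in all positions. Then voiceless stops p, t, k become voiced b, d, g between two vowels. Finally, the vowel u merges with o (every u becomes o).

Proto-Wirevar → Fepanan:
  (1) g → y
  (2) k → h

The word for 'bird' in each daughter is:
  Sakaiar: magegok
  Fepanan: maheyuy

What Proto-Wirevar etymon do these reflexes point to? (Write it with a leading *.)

Position 3: Sakaiar has g, Fepanan has h. Taking the neighbouring segments as reconstructed: Sakaiar g could go back to *k or *g; Fepanan h could go back to *k or *h — the one source consistent with every daughter is *k.
Position 7: Sakaiar has k, Fepanan has y. Taking the neighbouring segments as reconstructed: Sakaiar k could go back to *k or *g; Fepanan y could go back to *g or *y — the one source consistent with every daughter is *g.
This points to *makegug. Verify forward in each daughter:
Sakaiar: *makegug > makeguk > mageguk > magegok  (by final devoicing, intervocalic voicing, vowel merger)
Fepanan: *makegug
  makegug → makeyuy   [unconditioned shift]
  makeyuy → maheyuy   [unconditioned shift]
  giving Fepanan maheyuy.
Only *makegug yields all of Sakaiar magegok, Fepanan maheyuy.

*makegug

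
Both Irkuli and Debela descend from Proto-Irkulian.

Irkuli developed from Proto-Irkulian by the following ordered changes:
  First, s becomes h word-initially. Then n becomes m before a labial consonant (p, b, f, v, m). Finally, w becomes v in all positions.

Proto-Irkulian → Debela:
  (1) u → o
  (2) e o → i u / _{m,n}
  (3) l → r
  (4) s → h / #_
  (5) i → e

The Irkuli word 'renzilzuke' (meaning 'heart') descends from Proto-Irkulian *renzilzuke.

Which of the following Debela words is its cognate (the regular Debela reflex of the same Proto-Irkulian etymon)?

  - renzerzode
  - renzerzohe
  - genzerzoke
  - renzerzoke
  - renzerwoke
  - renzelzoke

renzerzoke

Debela: *renzilzuke > renzilzoke > rinzilzoke > rinzirzoke > renzerzoke  (by vowel merger, pre-nasal raising, unconditioned shift, vowel merger)
Only 'renzerzoke' matches the regular Debela development of *renzilzuke.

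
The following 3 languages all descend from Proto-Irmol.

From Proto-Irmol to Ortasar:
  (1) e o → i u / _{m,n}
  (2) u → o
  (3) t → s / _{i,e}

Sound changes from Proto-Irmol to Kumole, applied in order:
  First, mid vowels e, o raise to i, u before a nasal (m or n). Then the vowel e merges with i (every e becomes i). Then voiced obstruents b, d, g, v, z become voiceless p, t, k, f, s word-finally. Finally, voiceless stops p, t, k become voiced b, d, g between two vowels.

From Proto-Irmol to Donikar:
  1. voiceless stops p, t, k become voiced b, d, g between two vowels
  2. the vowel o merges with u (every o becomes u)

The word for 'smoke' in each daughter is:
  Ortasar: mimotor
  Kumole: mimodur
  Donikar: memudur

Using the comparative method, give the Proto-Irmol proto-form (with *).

Position 4: Ortasar has o, Kumole has o, Donikar has u. Kumole preserves o here (none of its changes turn any other segment into o), so the proto-segment is *o.
Position 6: Ortasar has o, Kumole has u, Donikar has u. Taking the neighbouring segments as reconstructed: Ortasar o could go back to *o or *u; Kumole u can only go back to *u; Donikar u could go back to *o or *u — the one source consistent with every daughter is *u.
Verify the candidate proto-form against each daughter:
Ortasar: *memotur
  memotur → mimotur   [pre-nasal raising]
  mimotur → mimotor   [vowel merger]
  mimotor (rule 3 does not apply)
  giving Ortasar mimotor.
Kumole: *memotur
  memotur → mimotur   [pre-nasal raising]
  mimotur (rule 2 does not apply)
  mimotur (rule 3 does not apply)
  mimotur → mimodur   [intervocalic voicing]
  giving Kumole mimodur.
Donikar: *memotur > memodur > memudur  (by intervocalic voicing, vowel merger)
Only *memotur yields all of Ortasar mimotor, Kumole mimodur, Donikar memudur.

*memotur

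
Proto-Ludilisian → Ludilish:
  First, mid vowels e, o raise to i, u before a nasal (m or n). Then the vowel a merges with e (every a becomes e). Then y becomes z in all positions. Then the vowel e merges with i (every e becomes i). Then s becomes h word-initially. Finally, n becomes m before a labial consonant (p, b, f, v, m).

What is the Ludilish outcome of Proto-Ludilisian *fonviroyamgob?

fumvirozimgob

Ludilish: *fonviroyamgob
  fonviroyamgob → funviroyamgob   [pre-nasal raising]
  funviroyamgob → funviroyemgob   [vowel merger]
  funviroyemgob → funvirozemgob   [unconditioned shift]
  funvirozemgob → funvirozimgob   [vowel merger]
  funvirozimgob (rule 5 does not apply)
  funvirozimgob → fumvirozimgob   [nasal place assimilation]
  giving Ludilish fumvirozimgob.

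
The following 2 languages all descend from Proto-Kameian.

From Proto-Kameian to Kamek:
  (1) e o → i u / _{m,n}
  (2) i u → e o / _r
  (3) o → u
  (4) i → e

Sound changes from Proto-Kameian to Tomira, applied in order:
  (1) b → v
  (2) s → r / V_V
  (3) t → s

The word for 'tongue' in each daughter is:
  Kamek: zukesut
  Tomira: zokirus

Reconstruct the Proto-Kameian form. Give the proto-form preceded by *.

*zokisut

Position 4: Kamek has e, Tomira has i. Tomira preserves i here (none of its changes turn any other segment into i), so the proto-segment is *i.
Position 2: Kamek has u, Tomira has o. Tomira preserves o here (none of its changes turn any other segment into o), so the proto-segment is *o.
Position 5: Kamek has s, Tomira has r. Kamek preserves s here (none of its changes turn any other segment into s), so the proto-segment is *s.
Verify the candidate proto-form against each daughter:
Kamek: start from *zokisut.
  rule 1: no change — zokisut
  rule 2: no change — zokisut
  rule 3 (vowel merger): zokisut → zukisut
  rule 4 (vowel merger): zukisut → zukesut
  ⇒ Kamek zukesut
Tomira: *zokisut
  zokisut (rule 1 does not apply)
  zokisut → zokirut   [rhotacism]
  zokirut → zokirus   [unconditioned shift]
  giving Tomira zokirus.
No other proto-form is consistent with every reflex, so the reconstruction is *zokisut.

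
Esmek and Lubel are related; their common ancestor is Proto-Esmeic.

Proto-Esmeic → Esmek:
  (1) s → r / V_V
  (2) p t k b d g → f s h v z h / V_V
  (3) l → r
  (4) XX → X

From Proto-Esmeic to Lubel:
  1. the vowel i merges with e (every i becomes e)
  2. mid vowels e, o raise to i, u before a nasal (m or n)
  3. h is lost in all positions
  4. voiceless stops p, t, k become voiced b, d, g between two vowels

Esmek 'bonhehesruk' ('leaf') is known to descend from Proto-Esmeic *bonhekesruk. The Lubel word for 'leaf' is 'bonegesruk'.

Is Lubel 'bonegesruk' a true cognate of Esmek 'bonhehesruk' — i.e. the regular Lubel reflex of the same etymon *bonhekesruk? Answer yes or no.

no

Derive the expected Lubel reflex of *bonhekesruk:
Lubel: *bonhekesruk > bunhekesruk > bunekesruk > bunegesruk  (by pre-nasal raising, h-loss, intervocalic voicing)
The regular Lubel reflex would be 'bunegesruk', but the attested form is 'bonegesruk'. The correspondence is irregular, so they are not cognates (the Lubel form has a different source).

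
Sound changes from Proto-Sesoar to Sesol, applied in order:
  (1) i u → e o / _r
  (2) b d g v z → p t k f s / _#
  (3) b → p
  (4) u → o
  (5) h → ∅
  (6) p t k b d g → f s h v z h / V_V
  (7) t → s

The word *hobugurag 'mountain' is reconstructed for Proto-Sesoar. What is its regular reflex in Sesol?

Sesol: *hobugurag > hobugorag > hobugorak > hopugorak > hopogorak > opogorak > ofohorak  (by pre-rhotic lowering, final devoicing, unconditioned shift, vowel merger, h-loss, intervocalic lenition)

ofohorak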